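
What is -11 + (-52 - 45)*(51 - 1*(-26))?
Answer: -7480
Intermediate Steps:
-11 + (-52 - 45)*(51 - 1*(-26)) = -11 - 97*(51 + 26) = -11 - 97*77 = -11 - 7469 = -7480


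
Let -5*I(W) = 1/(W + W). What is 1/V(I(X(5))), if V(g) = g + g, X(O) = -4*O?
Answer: 100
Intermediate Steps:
I(W) = -1/(10*W) (I(W) = -1/(5*(W + W)) = -1/(2*W)/5 = -1/(10*W))
V(g) = 2*g
1/V(I(X(5))) = 1/(2*(-1/(10*((-4*5))))) = 1/(2*(-⅒/(-20))) = 1/(2*(-⅒*(-1/20))) = 1/(2*(1/200)) = 1/(1/100) = 100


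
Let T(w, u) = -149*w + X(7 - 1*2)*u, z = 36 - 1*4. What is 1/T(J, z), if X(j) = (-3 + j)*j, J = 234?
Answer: -1/34546 ≈ -2.8947e-5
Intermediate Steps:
z = 32 (z = 36 - 4 = 32)
X(j) = j*(-3 + j)
T(w, u) = -149*w + 10*u (T(w, u) = -149*w + ((7 - 1*2)*(-3 + (7 - 1*2)))*u = -149*w + ((7 - 2)*(-3 + (7 - 2)))*u = -149*w + (5*(-3 + 5))*u = -149*w + (5*2)*u = -149*w + 10*u)
1/T(J, z) = 1/(-149*234 + 10*32) = 1/(-34866 + 320) = 1/(-34546) = -1/34546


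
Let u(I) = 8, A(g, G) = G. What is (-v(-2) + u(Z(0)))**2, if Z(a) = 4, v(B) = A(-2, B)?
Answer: 100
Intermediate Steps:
v(B) = B
(-v(-2) + u(Z(0)))**2 = (-1*(-2) + 8)**2 = (2 + 8)**2 = 10**2 = 100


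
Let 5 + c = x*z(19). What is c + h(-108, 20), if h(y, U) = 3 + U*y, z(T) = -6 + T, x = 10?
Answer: -2032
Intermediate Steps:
c = 125 (c = -5 + 10*(-6 + 19) = -5 + 10*13 = -5 + 130 = 125)
c + h(-108, 20) = 125 + (3 + 20*(-108)) = 125 + (3 - 2160) = 125 - 2157 = -2032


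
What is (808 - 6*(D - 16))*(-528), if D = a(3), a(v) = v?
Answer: -467808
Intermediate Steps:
D = 3
(808 - 6*(D - 16))*(-528) = (808 - 6*(3 - 16))*(-528) = (808 - 6*(-13))*(-528) = (808 + 78)*(-528) = 886*(-528) = -467808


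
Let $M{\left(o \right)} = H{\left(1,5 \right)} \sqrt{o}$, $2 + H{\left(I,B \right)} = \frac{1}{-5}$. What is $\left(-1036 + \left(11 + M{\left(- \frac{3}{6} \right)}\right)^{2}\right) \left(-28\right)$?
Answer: $\frac{642194}{25} + \frac{3388 i \sqrt{2}}{5} \approx 25688.0 + 958.27 i$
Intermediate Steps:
$H{\left(I,B \right)} = - \frac{11}{5}$ ($H{\left(I,B \right)} = -2 + \frac{1}{-5} = -2 - \frac{1}{5} = - \frac{11}{5}$)
$M{\left(o \right)} = - \frac{11 \sqrt{o}}{5}$
$\left(-1036 + \left(11 + M{\left(- \frac{3}{6} \right)}\right)^{2}\right) \left(-28\right) = \left(-1036 + \left(11 - \frac{11 \sqrt{- \frac{3}{6}}}{5}\right)^{2}\right) \left(-28\right) = \left(-1036 + \left(11 - \frac{11 \sqrt{\left(-3\right) \frac{1}{6}}}{5}\right)^{2}\right) \left(-28\right) = \left(-1036 + \left(11 - \frac{11 \sqrt{- \frac{1}{2}}}{5}\right)^{2}\right) \left(-28\right) = \left(-1036 + \left(11 - \frac{11 \frac{i \sqrt{2}}{2}}{5}\right)^{2}\right) \left(-28\right) = \left(-1036 + \left(11 - \frac{11 i \sqrt{2}}{10}\right)^{2}\right) \left(-28\right) = 29008 - 28 \left(11 - \frac{11 i \sqrt{2}}{10}\right)^{2}$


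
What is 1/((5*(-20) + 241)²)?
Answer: 1/19881 ≈ 5.0299e-5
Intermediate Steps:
1/((5*(-20) + 241)²) = 1/((-100 + 241)²) = 1/(141²) = 1/19881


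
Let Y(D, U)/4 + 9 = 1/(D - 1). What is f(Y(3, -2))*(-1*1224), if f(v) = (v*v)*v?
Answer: 48108096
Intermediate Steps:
Y(D, U) = -36 + 4/(-1 + D) (Y(D, U) = -36 + 4/(D - 1) = -36 + 4/(-1 + D))
f(v) = v³ (f(v) = v²*v = v³)
f(Y(3, -2))*(-1*1224) = (4*(10 - 9*3)/(-1 + 3))³*(-1*1224) = (4*(10 - 27)/2)³*(-1224) = (4*(½)*(-17))³*(-1224) = (-34)³*(-1224) = -39304*(-1224) = 48108096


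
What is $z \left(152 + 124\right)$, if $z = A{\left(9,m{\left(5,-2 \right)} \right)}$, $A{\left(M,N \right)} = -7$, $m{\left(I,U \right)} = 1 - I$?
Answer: $-1932$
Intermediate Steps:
$z = -7$
$z \left(152 + 124\right) = - 7 \left(152 + 124\right) = \left(-7\right) 276 = -1932$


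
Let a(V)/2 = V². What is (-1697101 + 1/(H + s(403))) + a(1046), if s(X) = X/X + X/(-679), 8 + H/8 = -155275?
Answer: 414267515283701/843496980 ≈ 4.9113e+5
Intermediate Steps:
H = -1242264 (H = -64 + 8*(-155275) = -64 - 1242200 = -1242264)
s(X) = 1 - X/679 (s(X) = 1 + X*(-1/679) = 1 - X/679)
a(V) = 2*V²
(-1697101 + 1/(H + s(403))) + a(1046) = (-1697101 + 1/(-1242264 + (1 - 1/679*403))) + 2*1046² = (-1697101 + 1/(-1242264 + (1 - 403/679))) + 2*1094116 = (-1697101 + 1/(-1242264 + 276/679)) + 2188232 = (-1697101 + 1/(-843496980/679)) + 2188232 = (-1697101 - 679/843496980) + 2188232 = -1431499568255659/843496980 + 2188232 = 414267515283701/843496980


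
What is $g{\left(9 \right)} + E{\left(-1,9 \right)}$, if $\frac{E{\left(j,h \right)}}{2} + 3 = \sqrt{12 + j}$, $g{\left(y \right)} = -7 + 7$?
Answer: $-6 + 2 \sqrt{11} \approx 0.63325$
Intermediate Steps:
$g{\left(y \right)} = 0$
$E{\left(j,h \right)} = -6 + 2 \sqrt{12 + j}$
$g{\left(9 \right)} + E{\left(-1,9 \right)} = 0 - \left(6 - 2 \sqrt{12 - 1}\right) = 0 - \left(6 - 2 \sqrt{11}\right) = -6 + 2 \sqrt{11}$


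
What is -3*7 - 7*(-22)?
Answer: 133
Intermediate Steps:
-3*7 - 7*(-22) = -21 + 154 = 133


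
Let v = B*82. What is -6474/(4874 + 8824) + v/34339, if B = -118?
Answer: -59142089/78395937 ≈ -0.75440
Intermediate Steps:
v = -9676 (v = -118*82 = -9676)
-6474/(4874 + 8824) + v/34339 = -6474/(4874 + 8824) - 9676/34339 = -6474/13698 - 9676*1/34339 = -6474*1/13698 - 9676/34339 = -1079/2283 - 9676/34339 = -59142089/78395937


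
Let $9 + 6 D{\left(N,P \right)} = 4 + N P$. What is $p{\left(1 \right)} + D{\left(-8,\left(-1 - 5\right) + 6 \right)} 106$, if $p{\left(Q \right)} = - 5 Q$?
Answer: $- \frac{280}{3} \approx -93.333$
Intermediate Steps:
$D{\left(N,P \right)} = - \frac{5}{6} + \frac{N P}{6}$ ($D{\left(N,P \right)} = - \frac{3}{2} + \frac{4 + N P}{6} = - \frac{3}{2} + \left(\frac{2}{3} + \frac{N P}{6}\right) = - \frac{5}{6} + \frac{N P}{6}$)
$p{\left(1 \right)} + D{\left(-8,\left(-1 - 5\right) + 6 \right)} 106 = \left(-5\right) 1 + \left(- \frac{5}{6} + \frac{1}{6} \left(-8\right) \left(\left(-1 - 5\right) + 6\right)\right) 106 = -5 + \left(- \frac{5}{6} + \frac{1}{6} \left(-8\right) \left(-6 + 6\right)\right) 106 = -5 + \left(- \frac{5}{6} + \frac{1}{6} \left(-8\right) 0\right) 106 = -5 + \left(- \frac{5}{6} + 0\right) 106 = -5 - \frac{265}{3} = - \frac{280}{3}$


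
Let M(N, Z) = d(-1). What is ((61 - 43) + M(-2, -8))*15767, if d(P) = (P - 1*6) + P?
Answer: 157670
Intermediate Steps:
d(P) = -6 + 2*P (d(P) = (P - 6) + P = (-6 + P) + P = -6 + 2*P)
M(N, Z) = -8 (M(N, Z) = -6 + 2*(-1) = -6 - 2 = -8)
((61 - 43) + M(-2, -8))*15767 = ((61 - 43) - 8)*15767 = (18 - 8)*15767 = 10*15767 = 157670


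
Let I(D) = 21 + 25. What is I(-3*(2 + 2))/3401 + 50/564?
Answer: 97997/959082 ≈ 0.10218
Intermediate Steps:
I(D) = 46
I(-3*(2 + 2))/3401 + 50/564 = 46/3401 + 50/564 = 46*(1/3401) + 50*(1/564) = 46/3401 + 25/282 = 97997/959082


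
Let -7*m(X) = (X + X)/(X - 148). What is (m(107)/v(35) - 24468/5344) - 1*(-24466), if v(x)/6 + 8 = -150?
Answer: 2222892069245/90873384 ≈ 24461.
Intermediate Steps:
m(X) = -2*X/(7*(-148 + X)) (m(X) = -(X + X)/(7*(X - 148)) = -2*X/(7*(-148 + X)))
v(x) = -948 (v(x) = -48 + 6*(-150) = -48 - 900 = -948)
(m(107)/v(35) - 24468/5344) - 1*(-24466) = (-2*107/(-1036 + 7*107)/(-948) - 24468/5344) - 1*(-24466) = (-2*107/(-1036 + 749)*(-1/948) - 24468*1/5344) + 24466 = (-2*107/(-287)*(-1/948) - 6117/1336) + 24466 = (-2*107*(-1/287)*(-1/948) - 6117/1336) + 24466 = ((214/287)*(-1/948) - 6117/1336) + 24466 = (-107/136038 - 6117/1336) + 24466 = -416143699/90873384 + 24466 = 2222892069245/90873384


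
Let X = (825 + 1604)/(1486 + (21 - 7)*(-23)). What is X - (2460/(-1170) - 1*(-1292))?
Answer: -6495717/5044 ≈ -1287.8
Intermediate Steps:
X = 2429/1164 (X = 2429/(1486 + 14*(-23)) = 2429/(1486 - 322) = 2429/1164 ≈ 2.0868)
X - (2460/(-1170) - 1*(-1292)) = 2429/1164 - (2460/(-1170) - 1*(-1292)) = 2429/1164 - (2460*(-1/1170) + 1292) = 2429/1164 - (-82/39 + 1292) = 2429/1164 - 1*50306/39 = 2429/1164 - 50306/39 = -6495717/5044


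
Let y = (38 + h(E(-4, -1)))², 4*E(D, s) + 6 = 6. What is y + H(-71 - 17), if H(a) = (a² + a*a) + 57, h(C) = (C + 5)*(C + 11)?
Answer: 24194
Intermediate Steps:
E(D, s) = 0 (E(D, s) = -3/2 + (¼)*6 = -3/2 + 3/2 = 0)
h(C) = (5 + C)*(11 + C)
y = 8649 (y = (38 + (55 + 0² + 16*0))² = (38 + (55 + 0 + 0))² = (38 + 55)² = 93² = 8649)
H(a) = 57 + 2*a² (H(a) = (a² + a²) + 57 = 2*a² + 57 = 57 + 2*a²)
y + H(-71 - 17) = 8649 + (57 + 2*(-71 - 17)²) = 8649 + (57 + 2*(-88)²) = 8649 + (57 + 2*7744) = 8649 + (57 + 15488) = 8649 + 15545 = 24194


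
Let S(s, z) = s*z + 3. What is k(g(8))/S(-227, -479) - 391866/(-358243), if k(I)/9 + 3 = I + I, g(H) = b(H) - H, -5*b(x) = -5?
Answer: 42555130197/38953910848 ≈ 1.0924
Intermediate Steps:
b(x) = 1 (b(x) = -1/5*(-5) = 1)
S(s, z) = 3 + s*z
g(H) = 1 - H
k(I) = -27 + 18*I (k(I) = -27 + 9*(I + I) = -27 + 9*(2*I) = -27 + 18*I)
k(g(8))/S(-227, -479) - 391866/(-358243) = (-27 + 18*(1 - 1*8))/(3 - 227*(-479)) - 391866/(-358243) = (-27 + 18*(1 - 8))/(3 + 108733) - 391866*(-1/358243) = (-27 + 18*(-7))/108736 + 391866/358243 = (-27 - 126)*(1/108736) + 391866/358243 = -153*1/108736 + 391866/358243 = -153/108736 + 391866/358243 = 42555130197/38953910848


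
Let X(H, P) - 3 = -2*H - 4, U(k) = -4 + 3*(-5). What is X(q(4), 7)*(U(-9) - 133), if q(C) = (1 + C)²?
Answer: 7752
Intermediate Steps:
U(k) = -19 (U(k) = -4 - 15 = -19)
X(H, P) = -1 - 2*H (X(H, P) = 3 + (-2*H - 4) = 3 + (-4 - 2*H) = -1 - 2*H)
X(q(4), 7)*(U(-9) - 133) = (-1 - 2*(1 + 4)²)*(-19 - 133) = (-1 - 2*5²)*(-152) = (-1 - 2*25)*(-152) = (-1 - 50)*(-152) = -51*(-152) = 7752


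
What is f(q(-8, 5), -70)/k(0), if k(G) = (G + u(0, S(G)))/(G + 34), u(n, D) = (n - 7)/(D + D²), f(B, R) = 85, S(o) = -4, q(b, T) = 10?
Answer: -34680/7 ≈ -4954.3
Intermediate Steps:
u(n, D) = (-7 + n)/(D + D²)
k(G) = (-7/12 + G)/(34 + G) (k(G) = (G + (-7 + 0)/((-4)*(1 - 4)))/(G + 34) = (G - ¼*(-7)/(-3))/(34 + G) = (G - ¼*(-⅓)*(-7))/(34 + G) = (G - 7/12)/(34 + G) = (-7/12 + G)/(34 + G))
f(q(-8, 5), -70)/k(0) = 85/(((-7/12 + 0)/(34 + 0))) = 85/((-7/12/34)) = 85/(((1/34)*(-7/12))) = 85/(-7/408) = 85*(-408/7) = -34680/7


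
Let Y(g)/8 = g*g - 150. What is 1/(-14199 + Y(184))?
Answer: 1/255449 ≈ 3.9147e-6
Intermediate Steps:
Y(g) = -1200 + 8*g**2 (Y(g) = 8*(g*g - 150) = 8*(g**2 - 150) = 8*(-150 + g**2) = -1200 + 8*g**2)
1/(-14199 + Y(184)) = 1/(-14199 + (-1200 + 8*184**2)) = 1/(-14199 + (-1200 + 8*33856)) = 1/(-14199 + (-1200 + 270848)) = 1/(-14199 + 269648) = 1/255449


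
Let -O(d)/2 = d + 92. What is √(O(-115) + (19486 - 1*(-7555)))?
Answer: √27087 ≈ 164.58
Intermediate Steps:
O(d) = -184 - 2*d (O(d) = -2*(d + 92) = -2*(92 + d) = -184 - 2*d)
√(O(-115) + (19486 - 1*(-7555))) = √((-184 - 2*(-115)) + (19486 - 1*(-7555))) = √((-184 + 230) + (19486 + 7555)) = √(46 + 27041) = √27087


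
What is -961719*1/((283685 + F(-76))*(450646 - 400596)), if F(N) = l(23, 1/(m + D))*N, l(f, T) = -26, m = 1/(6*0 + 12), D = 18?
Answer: -87429/1299757550 ≈ -6.7266e-5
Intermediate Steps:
m = 1/12 (m = 1/(0 + 12) = 1/12 ≈ 0.083333)
F(N) = -26*N
-961719*1/((283685 + F(-76))*(450646 - 400596)) = -961719*1/((283685 - 26*(-76))*(450646 - 400596)) = -961719*1/(50050*(283685 + 1976)) = -961719/(285661*50050) = -961719/14297333050 = -961719*1/14297333050 = -87429/1299757550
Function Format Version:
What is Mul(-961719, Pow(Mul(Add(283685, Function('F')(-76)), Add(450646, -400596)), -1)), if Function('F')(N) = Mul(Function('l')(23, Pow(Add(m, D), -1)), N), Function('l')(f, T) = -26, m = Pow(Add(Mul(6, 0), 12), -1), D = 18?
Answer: Rational(-87429, 1299757550) ≈ -6.7266e-5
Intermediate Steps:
m = Rational(1, 12) (m = Pow(Add(0, 12), -1) = Pow(12, -1) = Rational(1, 12) ≈ 0.083333)
Function('F')(N) = Mul(-26, N)
Mul(-961719, Pow(Mul(Add(283685, Function('F')(-76)), Add(450646, -400596)), -1)) = Mul(-961719, Pow(Mul(Add(283685, Mul(-26, -76)), Add(450646, -400596)), -1)) = Mul(-961719, Pow(Mul(Add(283685, 1976), 50050), -1)) = Mul(-961719, Pow(Mul(285661, 50050), -1)) = Mul(-961719, Pow(14297333050, -1)) = Mul(-961719, Rational(1, 14297333050)) = Rational(-87429, 1299757550)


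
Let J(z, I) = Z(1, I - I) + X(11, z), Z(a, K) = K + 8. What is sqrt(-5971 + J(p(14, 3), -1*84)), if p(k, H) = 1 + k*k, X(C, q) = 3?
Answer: 2*I*sqrt(1490) ≈ 77.201*I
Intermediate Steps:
Z(a, K) = 8 + K
p(k, H) = 1 + k**2
J(z, I) = 11 (J(z, I) = (8 + (I - I)) + 3 = (8 + 0) + 3 = 8 + 3 = 11)
sqrt(-5971 + J(p(14, 3), -1*84)) = sqrt(-5971 + 11) = sqrt(-5960) = 2*I*sqrt(1490)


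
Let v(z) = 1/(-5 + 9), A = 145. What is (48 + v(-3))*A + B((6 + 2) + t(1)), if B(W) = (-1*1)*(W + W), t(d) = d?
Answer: 27913/4 ≈ 6978.3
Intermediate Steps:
v(z) = ¼ (v(z) = 1/4 = ¼)
B(W) = -2*W
(48 + v(-3))*A + B((6 + 2) + t(1)) = (48 + ¼)*145 - 2*((6 + 2) + 1) = (193/4)*145 - 2*(8 + 1) = 27985/4 - 2*9 = 27985/4 - 18 = 27913/4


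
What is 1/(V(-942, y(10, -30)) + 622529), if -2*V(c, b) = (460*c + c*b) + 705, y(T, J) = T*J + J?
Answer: 2/1366813 ≈ 1.4633e-6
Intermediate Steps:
y(T, J) = J + J*T (y(T, J) = J*T + J = J + J*T)
V(c, b) = -705/2 - 230*c - b*c/2 (V(c, b) = -((460*c + c*b) + 705)/2 = -((460*c + b*c) + 705)/2 = -(705 + 460*c + b*c)/2 = -705/2 - 230*c - b*c/2)
1/(V(-942, y(10, -30)) + 622529) = 1/((-705/2 - 230*(-942) - ½*(-30*(1 + 10))*(-942)) + 622529) = 1/((-705/2 + 216660 - ½*(-30*11)*(-942)) + 622529) = 1/((-705/2 + 216660 - ½*(-330)*(-942)) + 622529) = 1/((-705/2 + 216660 - 155430) + 622529) = 1/(121755/2 + 622529) = 1/(1366813/2) = 2/1366813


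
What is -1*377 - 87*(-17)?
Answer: 1102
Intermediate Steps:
-1*377 - 87*(-17) = -377 + 1479 = 1102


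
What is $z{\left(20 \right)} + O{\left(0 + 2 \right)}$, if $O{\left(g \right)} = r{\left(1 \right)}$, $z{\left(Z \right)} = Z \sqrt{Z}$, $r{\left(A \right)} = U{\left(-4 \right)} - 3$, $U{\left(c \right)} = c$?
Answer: $-7 + 40 \sqrt{5} \approx 82.443$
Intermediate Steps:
$r{\left(A \right)} = -7$ ($r{\left(A \right)} = -4 - 3 = -7$)
$z{\left(Z \right)} = Z^{\frac{3}{2}}$
$O{\left(g \right)} = -7$
$z{\left(20 \right)} + O{\left(0 + 2 \right)} = 20^{\frac{3}{2}} - 7 = 40 \sqrt{5} - 7 = -7 + 40 \sqrt{5}$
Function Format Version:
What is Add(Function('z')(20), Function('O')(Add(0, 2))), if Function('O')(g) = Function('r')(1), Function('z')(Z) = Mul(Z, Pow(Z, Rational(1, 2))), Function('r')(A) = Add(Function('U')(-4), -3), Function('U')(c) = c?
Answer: Add(-7, Mul(40, Pow(5, Rational(1, 2)))) ≈ 82.443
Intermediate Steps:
Function('r')(A) = -7 (Function('r')(A) = Add(-4, -3) = -7)
Function('z')(Z) = Pow(Z, Rational(3, 2))
Function('O')(g) = -7
Add(Function('z')(20), Function('O')(Add(0, 2))) = Add(Pow(20, Rational(3, 2)), -7) = Add(Mul(40, Pow(5, Rational(1, 2))), -7) = Add(-7, Mul(40, Pow(5, Rational(1, 2))))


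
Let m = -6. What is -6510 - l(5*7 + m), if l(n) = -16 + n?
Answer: -6523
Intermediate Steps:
-6510 - l(5*7 + m) = -6510 - (-16 + (5*7 - 6)) = -6510 - (-16 + (35 - 6)) = -6510 - (-16 + 29) = -6510 - 1*13 = -6510 - 13 = -6523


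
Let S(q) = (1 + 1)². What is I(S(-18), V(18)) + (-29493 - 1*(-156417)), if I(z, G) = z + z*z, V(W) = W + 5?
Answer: 126944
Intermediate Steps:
V(W) = 5 + W
S(q) = 4 (S(q) = 2² = 4)
I(z, G) = z + z²
I(S(-18), V(18)) + (-29493 - 1*(-156417)) = 4*(1 + 4) + (-29493 - 1*(-156417)) = 4*5 + (-29493 + 156417) = 20 + 126924 = 126944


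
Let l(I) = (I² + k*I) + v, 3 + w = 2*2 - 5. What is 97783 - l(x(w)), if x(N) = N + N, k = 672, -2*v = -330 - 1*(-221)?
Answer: 206081/2 ≈ 1.0304e+5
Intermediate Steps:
w = -4 (w = -3 + (2*2 - 5) = -3 + (4 - 5) = -3 - 1 = -4)
v = 109/2 (v = -(-330 - 1*(-221))/2 = -(-330 + 221)/2 = -½*(-109) = 109/2 ≈ 54.500)
x(N) = 2*N
l(I) = 109/2 + I² + 672*I (l(I) = (I² + 672*I) + 109/2 = 109/2 + I² + 672*I)
97783 - l(x(w)) = 97783 - (109/2 + (2*(-4))² + 672*(2*(-4))) = 97783 - (109/2 + (-8)² + 672*(-8)) = 97783 - (109/2 + 64 - 5376) = 97783 - 1*(-10515/2) = 97783 + 10515/2 = 206081/2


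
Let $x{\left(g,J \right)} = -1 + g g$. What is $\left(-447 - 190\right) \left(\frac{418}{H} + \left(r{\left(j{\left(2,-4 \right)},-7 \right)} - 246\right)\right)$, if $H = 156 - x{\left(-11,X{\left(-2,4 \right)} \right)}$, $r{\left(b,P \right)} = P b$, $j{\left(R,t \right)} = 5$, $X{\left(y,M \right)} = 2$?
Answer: $\frac{3088813}{18} \approx 1.716 \cdot 10^{5}$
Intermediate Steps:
$x{\left(g,J \right)} = -1 + g^{2}$
$H = 36$ ($H = 156 - \left(-1 + \left(-11\right)^{2}\right) = 156 - \left(-1 + 121\right) = 156 - 120 = 36$)
$\left(-447 - 190\right) \left(\frac{418}{H} + \left(r{\left(j{\left(2,-4 \right)},-7 \right)} - 246\right)\right) = \left(-447 - 190\right) \left(\frac{418}{36} - 281\right) = - 637 \left(418 \cdot \frac{1}{36} - 281\right) = - 637 \left(\frac{209}{18} - 281\right) = \left(-637\right) \left(- \frac{4849}{18}\right) = \frac{3088813}{18}$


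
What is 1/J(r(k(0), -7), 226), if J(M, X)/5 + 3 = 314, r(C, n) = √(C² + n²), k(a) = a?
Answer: 1/1555 ≈ 0.00064309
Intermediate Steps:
J(M, X) = 1555 (J(M, X) = -15 + 5*314 = -15 + 1570 = 1555)
1/J(r(k(0), -7), 226) = 1/1555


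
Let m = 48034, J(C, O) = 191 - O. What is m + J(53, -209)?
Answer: 48434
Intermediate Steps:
m + J(53, -209) = 48034 + (191 - 1*(-209)) = 48034 + (191 + 209) = 48034 + 400 = 48434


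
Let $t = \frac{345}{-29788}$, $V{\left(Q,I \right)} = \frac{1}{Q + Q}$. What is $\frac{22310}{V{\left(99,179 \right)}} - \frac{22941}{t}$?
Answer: $\frac{735787536}{115} \approx 6.3982 \cdot 10^{6}$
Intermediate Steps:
$V{\left(Q,I \right)} = \frac{1}{2 Q}$
$t = - \frac{345}{29788}$ ($t = 345 \left(- \frac{1}{29788}\right) = - \frac{345}{29788} \approx -0.011582$)
$\frac{22310}{V{\left(99,179 \right)}} - \frac{22941}{t} = \frac{22310}{\frac{1}{2} \cdot \frac{1}{99}} - \frac{22941}{- \frac{345}{29788}} = \frac{22310}{\frac{1}{2} \cdot \frac{1}{99}} - - \frac{227788836}{115} = 22310 \frac{1}{\frac{1}{198}} + \frac{227788836}{115} = 22310 \cdot 198 + \frac{227788836}{115} = 4417380 + \frac{227788836}{115} = \frac{735787536}{115}$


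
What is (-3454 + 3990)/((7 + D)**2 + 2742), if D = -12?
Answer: 536/2767 ≈ 0.19371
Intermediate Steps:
(-3454 + 3990)/((7 + D)**2 + 2742) = (-3454 + 3990)/((7 - 12)**2 + 2742) = 536/((-5)**2 + 2742) = 536/(25 + 2742) = 536/2767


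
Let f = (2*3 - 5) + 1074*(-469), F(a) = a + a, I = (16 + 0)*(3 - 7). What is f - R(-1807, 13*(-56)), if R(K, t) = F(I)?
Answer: -503577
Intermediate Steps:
I = -64 (I = 16*(-4) = -64)
F(a) = 2*a
f = -503705 (f = (6 - 5) - 503706 = 1 - 503706 = -503705)
R(K, t) = -128 (R(K, t) = 2*(-64) = -128)
f - R(-1807, 13*(-56)) = -503705 - 1*(-128) = -503705 + 128 = -503577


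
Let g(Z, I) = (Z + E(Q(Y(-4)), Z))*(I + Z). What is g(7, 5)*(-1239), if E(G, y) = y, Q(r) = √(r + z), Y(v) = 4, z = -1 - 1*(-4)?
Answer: -208152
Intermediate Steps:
z = 3 (z = -1 + 4 = 3)
Q(r) = √(3 + r) (Q(r) = √(r + 3) = √(3 + r))
g(Z, I) = 2*Z*(I + Z) (g(Z, I) = (Z + Z)*(I + Z) = (2*Z)*(I + Z) = 2*Z*(I + Z))
g(7, 5)*(-1239) = (2*7*(5 + 7))*(-1239) = (2*7*12)*(-1239) = 168*(-1239) = -208152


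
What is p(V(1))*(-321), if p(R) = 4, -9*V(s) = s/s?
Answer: -1284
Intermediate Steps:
V(s) = -1/9 (V(s) = -s/(9*s) = -1/9*1 = -1/9)
p(V(1))*(-321) = 4*(-321) = -1284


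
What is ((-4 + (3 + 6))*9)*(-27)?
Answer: -1215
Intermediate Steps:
((-4 + (3 + 6))*9)*(-27) = ((-4 + 9)*9)*(-27) = (5*9)*(-27) = 45*(-27) = -1215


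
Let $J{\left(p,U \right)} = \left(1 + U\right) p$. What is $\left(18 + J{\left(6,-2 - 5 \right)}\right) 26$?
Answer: $-468$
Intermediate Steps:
$J{\left(p,U \right)} = p \left(1 + U\right)$
$\left(18 + J{\left(6,-2 - 5 \right)}\right) 26 = \left(18 + 6 \left(1 - 7\right)\right) 26 = \left(18 + 6 \left(-6\right)\right) 26 = \left(18 - 36\right) 26 = \left(-18\right) 26 = -468$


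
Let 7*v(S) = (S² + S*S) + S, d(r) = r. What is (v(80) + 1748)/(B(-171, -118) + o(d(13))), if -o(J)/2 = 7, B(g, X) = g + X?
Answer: -1196/101 ≈ -11.842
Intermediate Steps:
B(g, X) = X + g
o(J) = -14 (o(J) = -2*7 = -14)
v(S) = S/7 + 2*S²/7 (v(S) = ((S² + S*S) + S)/7 = ((S² + S²) + S)/7 = (2*S² + S)/7 = (S + 2*S²)/7 = S/7 + 2*S²/7)
(v(80) + 1748)/(B(-171, -118) + o(d(13))) = ((⅐)*80*(1 + 2*80) + 1748)/((-118 - 171) - 14) = ((⅐)*80*(1 + 160) + 1748)/(-289 - 14) = ((⅐)*80*161 + 1748)/(-303) = (1840 + 1748)*(-1/303) = 3588*(-1/303) = -1196/101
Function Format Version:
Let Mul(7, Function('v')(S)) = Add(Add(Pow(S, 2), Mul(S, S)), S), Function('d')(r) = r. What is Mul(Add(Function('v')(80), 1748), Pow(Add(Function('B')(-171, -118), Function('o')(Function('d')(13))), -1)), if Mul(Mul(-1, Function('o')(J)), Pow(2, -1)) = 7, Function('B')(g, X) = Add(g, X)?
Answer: Rational(-1196, 101) ≈ -11.842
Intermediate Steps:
Function('B')(g, X) = Add(X, g)
Function('o')(J) = -14 (Function('o')(J) = Mul(-2, 7) = -14)
Function('v')(S) = Add(Mul(Rational(1, 7), S), Mul(Rational(2, 7), Pow(S, 2))) (Function('v')(S) = Mul(Rational(1, 7), Add(Add(Pow(S, 2), Mul(S, S)), S)) = Mul(Rational(1, 7), Add(Add(Pow(S, 2), Pow(S, 2)), S)) = Mul(Rational(1, 7), Add(Mul(2, Pow(S, 2)), S)) = Mul(Rational(1, 7), Add(S, Mul(2, Pow(S, 2)))) = Add(Mul(Rational(1, 7), S), Mul(Rational(2, 7), Pow(S, 2))))
Mul(Add(Function('v')(80), 1748), Pow(Add(Function('B')(-171, -118), Function('o')(Function('d')(13))), -1)) = Mul(Add(Mul(Rational(1, 7), 80, Add(1, Mul(2, 80))), 1748), Pow(Add(Add(-118, -171), -14), -1)) = Mul(Add(Mul(Rational(1, 7), 80, Add(1, 160)), 1748), Pow(Add(-289, -14), -1)) = Mul(Add(Mul(Rational(1, 7), 80, 161), 1748), Pow(-303, -1)) = Mul(Add(1840, 1748), Rational(-1, 303)) = Mul(3588, Rational(-1, 303)) = Rational(-1196, 101)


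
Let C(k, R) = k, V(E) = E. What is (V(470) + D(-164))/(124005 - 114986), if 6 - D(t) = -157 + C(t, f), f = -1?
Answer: 797/9019 ≈ 0.088369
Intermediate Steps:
D(t) = 163 - t (D(t) = 6 - (-157 + t) = 6 + (157 - t) = 163 - t)
(V(470) + D(-164))/(124005 - 114986) = (470 + (163 - 1*(-164)))/(124005 - 114986) = (470 + (163 + 164))/9019 = (470 + 327)*(1/9019) = 797*(1/9019) = 797/9019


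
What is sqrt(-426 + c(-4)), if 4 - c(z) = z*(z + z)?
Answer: I*sqrt(454) ≈ 21.307*I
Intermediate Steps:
c(z) = 4 - 2*z**2 (c(z) = 4 - z*(z + z) = 4 - z*2*z = 4 - 2*z**2)
sqrt(-426 + c(-4)) = sqrt(-426 + (4 - 2*(-4)**2)) = sqrt(-426 + (4 - 2*16)) = sqrt(-426 + (4 - 32)) = sqrt(-426 - 28) = sqrt(-454) = I*sqrt(454)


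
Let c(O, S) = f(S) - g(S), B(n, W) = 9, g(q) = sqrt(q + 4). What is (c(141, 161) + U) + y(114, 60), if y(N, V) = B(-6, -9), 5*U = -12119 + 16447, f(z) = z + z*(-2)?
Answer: 3568/5 - sqrt(165) ≈ 700.75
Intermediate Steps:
g(q) = sqrt(4 + q)
f(z) = -z (f(z) = z - 2*z = -z)
U = 4328/5 (U = (-12119 + 16447)/5 = (1/5)*4328 = 4328/5 ≈ 865.60)
c(O, S) = -S - sqrt(4 + S)
y(N, V) = 9
(c(141, 161) + U) + y(114, 60) = ((-1*161 - sqrt(4 + 161)) + 4328/5) + 9 = ((-161 - sqrt(165)) + 4328/5) + 9 = (3523/5 - sqrt(165)) + 9 = 3568/5 - sqrt(165)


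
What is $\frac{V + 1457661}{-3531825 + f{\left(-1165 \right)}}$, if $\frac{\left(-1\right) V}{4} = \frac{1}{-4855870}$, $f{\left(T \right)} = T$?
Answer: $- \frac{3539106160037}{8577870075650} \approx -0.41259$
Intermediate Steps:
$V = \frac{2}{2427935}$ ($V = - \frac{4}{-4855870} = \left(-4\right) \left(- \frac{1}{4855870}\right) = \frac{2}{2427935} \approx 8.2375 \cdot 10^{-7}$)
$\frac{V + 1457661}{-3531825 + f{\left(-1165 \right)}} = \frac{\frac{2}{2427935} + 1457661}{-3531825 - 1165} = \frac{3539106160037}{2427935 \left(-3532990\right)} = \frac{3539106160037}{2427935} \left(- \frac{1}{3532990}\right) = - \frac{3539106160037}{8577870075650}$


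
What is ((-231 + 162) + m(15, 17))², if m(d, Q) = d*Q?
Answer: 34596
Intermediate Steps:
m(d, Q) = Q*d
((-231 + 162) + m(15, 17))² = ((-231 + 162) + 17*15)² = (-69 + 255)² = 186² = 34596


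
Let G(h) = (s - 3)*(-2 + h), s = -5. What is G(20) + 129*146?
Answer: 18690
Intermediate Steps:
G(h) = 16 - 8*h (G(h) = (-5 - 3)*(-2 + h) = -8*(-2 + h) = 16 - 8*h)
G(20) + 129*146 = (16 - 8*20) + 129*146 = (16 - 160) + 18834 = -144 + 18834 = 18690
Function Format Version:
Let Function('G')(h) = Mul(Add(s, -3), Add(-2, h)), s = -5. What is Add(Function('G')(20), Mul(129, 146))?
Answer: 18690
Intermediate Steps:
Function('G')(h) = Add(16, Mul(-8, h)) (Function('G')(h) = Mul(Add(-5, -3), Add(-2, h)) = Mul(-8, Add(-2, h)) = Add(16, Mul(-8, h)))
Add(Function('G')(20), Mul(129, 146)) = Add(Add(16, Mul(-8, 20)), Mul(129, 146)) = Add(Add(16, -160), 18834) = Add(-144, 18834) = 18690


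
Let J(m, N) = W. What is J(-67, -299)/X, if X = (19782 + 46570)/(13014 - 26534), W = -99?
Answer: 585/29 ≈ 20.172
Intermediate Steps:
J(m, N) = -99
X = -319/65 (X = 66352/(-13520) = 66352*(-1/13520) = -319/65 ≈ -4.9077)
J(-67, -299)/X = -99/(-319/65) = -99*(-65/319) = 585/29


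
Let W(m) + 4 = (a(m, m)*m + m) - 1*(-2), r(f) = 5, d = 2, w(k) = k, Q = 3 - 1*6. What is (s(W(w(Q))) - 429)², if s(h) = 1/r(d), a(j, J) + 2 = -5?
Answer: 4596736/25 ≈ 1.8387e+5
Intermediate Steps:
Q = -3 (Q = 3 - 6 = -3)
a(j, J) = -7 (a(j, J) = -2 - 5 = -7)
W(m) = -2 - 6*m (W(m) = -4 + ((-7*m + m) - 1*(-2)) = -4 + (-6*m + 2) = -4 + (2 - 6*m) = -2 - 6*m)
s(h) = ⅕ (s(h) = 1/5 = ⅕)
(s(W(w(Q))) - 429)² = (⅕ - 429)² = (-2144/5)² = 4596736/25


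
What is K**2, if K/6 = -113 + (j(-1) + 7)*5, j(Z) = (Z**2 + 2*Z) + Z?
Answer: 278784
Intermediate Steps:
j(Z) = Z**2 + 3*Z
K = -528 (K = 6*(-113 + (-(3 - 1) + 7)*5) = 6*(-113 + (-1*2 + 7)*5) = 6*(-113 + (-2 + 7)*5) = 6*(-113 + 5*5) = 6*(-113 + 25) = 6*(-88) = -528)
K**2 = (-528)**2 = 278784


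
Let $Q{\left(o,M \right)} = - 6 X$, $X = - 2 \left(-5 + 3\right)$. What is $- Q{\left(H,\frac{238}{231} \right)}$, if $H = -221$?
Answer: $24$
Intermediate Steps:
$X = 4$ ($X = \left(-2\right) \left(-2\right) = 4$)
$Q{\left(o,M \right)} = -24$ ($Q{\left(o,M \right)} = \left(-6\right) 4 = -24$)
$- Q{\left(H,\frac{238}{231} \right)} = \left(-1\right) \left(-24\right) = 24$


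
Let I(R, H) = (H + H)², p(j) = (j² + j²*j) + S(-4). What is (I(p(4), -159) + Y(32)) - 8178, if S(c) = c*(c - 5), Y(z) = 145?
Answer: 93091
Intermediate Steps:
S(c) = c*(-5 + c)
p(j) = 36 + j² + j³ (p(j) = (j² + j²*j) - 4*(-5 - 4) = (j² + j³) - 4*(-9) = (j² + j³) + 36 = 36 + j² + j³)
I(R, H) = 4*H² (I(R, H) = (2*H)² = 4*H²)
(I(p(4), -159) + Y(32)) - 8178 = (4*(-159)² + 145) - 8178 = (4*25281 + 145) - 8178 = (101124 + 145) - 8178 = 101269 - 8178 = 93091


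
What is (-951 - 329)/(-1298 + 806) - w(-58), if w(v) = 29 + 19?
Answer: -5584/123 ≈ -45.398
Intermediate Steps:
w(v) = 48
(-951 - 329)/(-1298 + 806) - w(-58) = (-951 - 329)/(-1298 + 806) - 1*48 = -1280/(-492) - 48 = -1280*(-1/492) - 48 = 320/123 - 48 = -5584/123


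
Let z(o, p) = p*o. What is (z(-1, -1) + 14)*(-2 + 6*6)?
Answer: 510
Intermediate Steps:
z(o, p) = o*p
(z(-1, -1) + 14)*(-2 + 6*6) = (-1*(-1) + 14)*(-2 + 6*6) = (1 + 14)*(-2 + 36) = 15*34 = 510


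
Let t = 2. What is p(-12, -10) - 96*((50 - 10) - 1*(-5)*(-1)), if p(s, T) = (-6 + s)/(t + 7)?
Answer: -3362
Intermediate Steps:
p(s, T) = -2/3 + s/9 (p(s, T) = (-6 + s)/(2 + 7) = (-6 + s)/9 = (-6 + s)*(1/9) = -2/3 + s/9)
p(-12, -10) - 96*((50 - 10) - 1*(-5)*(-1)) = (-2/3 + (1/9)*(-12)) - 96*((50 - 10) - 1*(-5)*(-1)) = (-2/3 - 4/3) - 96*(40 + 5*(-1)) = -2 - 96*(40 - 5) = -2 - 96*35 = -2 - 3360 = -3362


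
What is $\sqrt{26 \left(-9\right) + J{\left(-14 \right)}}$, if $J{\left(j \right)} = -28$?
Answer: $i \sqrt{262} \approx 16.186 i$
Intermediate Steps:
$\sqrt{26 \left(-9\right) + J{\left(-14 \right)}} = \sqrt{26 \left(-9\right) - 28} = \sqrt{-234 - 28} = \sqrt{-262} = i \sqrt{262}$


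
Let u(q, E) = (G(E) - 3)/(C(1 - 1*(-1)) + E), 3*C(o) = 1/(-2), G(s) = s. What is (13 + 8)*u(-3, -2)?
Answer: 630/13 ≈ 48.462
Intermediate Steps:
C(o) = -1/6 (C(o) = (1/3)/(-2) = (1/3)*(-1/2) = -1/6)
u(q, E) = (-3 + E)/(-1/6 + E) (u(q, E) = (E - 3)/(-1/6 + E) = (-3 + E)/(-1/6 + E))
(13 + 8)*u(-3, -2) = (13 + 8)*(6*(-3 - 2)/(-1 + 6*(-2))) = 21*(6*(-5)/(-1 - 12)) = 21*(6*(-5)/(-13)) = 21*(6*(-1/13)*(-5)) = 21*(30/13) = 630/13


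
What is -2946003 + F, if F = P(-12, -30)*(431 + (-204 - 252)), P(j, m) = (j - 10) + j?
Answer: -2945153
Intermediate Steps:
P(j, m) = -10 + 2*j (P(j, m) = (-10 + j) + j = -10 + 2*j)
F = 850 (F = (-10 + 2*(-12))*(431 + (-204 - 252)) = (-10 - 24)*(431 - 456) = -34*(-25) = 850)
-2946003 + F = -2946003 + 850 = -2945153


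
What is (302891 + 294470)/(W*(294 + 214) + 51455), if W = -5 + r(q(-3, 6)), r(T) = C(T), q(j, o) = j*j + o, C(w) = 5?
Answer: 597361/51455 ≈ 11.609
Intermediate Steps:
q(j, o) = o + j² (q(j, o) = j² + o = o + j²)
r(T) = 5
W = 0 (W = -5 + 5 = 0)
(302891 + 294470)/(W*(294 + 214) + 51455) = (302891 + 294470)/(0*(294 + 214) + 51455) = 597361/(0*508 + 51455) = 597361/(0 + 51455) = 597361/51455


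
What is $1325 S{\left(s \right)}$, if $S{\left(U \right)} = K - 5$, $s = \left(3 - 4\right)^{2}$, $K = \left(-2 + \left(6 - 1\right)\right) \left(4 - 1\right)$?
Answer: $5300$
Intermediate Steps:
$K = 9$ ($K = \left(-2 + 5\right) 3 = 3 \cdot 3 = 9$)
$s = 1$ ($s = \left(-1\right)^{2} = 1$)
$S{\left(U \right)} = 4$ ($S{\left(U \right)} = 9 - 5 = 4$)
$1325 S{\left(s \right)} = 1325 \cdot 4 = 5300$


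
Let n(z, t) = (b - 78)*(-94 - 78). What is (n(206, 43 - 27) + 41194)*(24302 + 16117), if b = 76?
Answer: 1678924422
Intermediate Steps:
n(z, t) = 344 (n(z, t) = (76 - 78)*(-94 - 78) = -2*(-172) = 344)
(n(206, 43 - 27) + 41194)*(24302 + 16117) = (344 + 41194)*(24302 + 16117) = 41538*40419 = 1678924422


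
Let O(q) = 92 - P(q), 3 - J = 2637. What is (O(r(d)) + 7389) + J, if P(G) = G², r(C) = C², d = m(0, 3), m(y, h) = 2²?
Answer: 4591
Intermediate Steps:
J = -2634 (J = 3 - 1*2637 = 3 - 2637 = -2634)
m(y, h) = 4
d = 4
O(q) = 92 - q²
(O(r(d)) + 7389) + J = ((92 - (4²)²) + 7389) - 2634 = ((92 - 1*16²) + 7389) - 2634 = ((92 - 1*256) + 7389) - 2634 = ((92 - 256) + 7389) - 2634 = (-164 + 7389) - 2634 = 7225 - 2634 = 4591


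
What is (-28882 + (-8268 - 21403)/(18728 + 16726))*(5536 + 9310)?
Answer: -7601241810877/17727 ≈ -4.2879e+8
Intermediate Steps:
(-28882 + (-8268 - 21403)/(18728 + 16726))*(5536 + 9310) = (-28882 - 29671/35454)*14846 = -1024012099/35454*14846 = -7601241810877/17727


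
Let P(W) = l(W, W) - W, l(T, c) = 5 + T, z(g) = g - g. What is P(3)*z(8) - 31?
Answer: -31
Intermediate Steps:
z(g) = 0
P(W) = 5 (P(W) = (5 + W) - W = 5)
P(3)*z(8) - 31 = 5*0 - 31 = 0 - 31 = -31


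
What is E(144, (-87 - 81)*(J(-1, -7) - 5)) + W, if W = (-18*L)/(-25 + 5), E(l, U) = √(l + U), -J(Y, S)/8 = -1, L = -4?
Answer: -18/5 + 6*I*√10 ≈ -3.6 + 18.974*I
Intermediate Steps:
J(Y, S) = 8 (J(Y, S) = -8*(-1) = 8)
E(l, U) = √(U + l)
W = -18/5 (W = (-18*(-4))/(-25 + 5) = 72/(-20) = 72*(-1/20) = -18/5 ≈ -3.6000)
E(144, (-87 - 81)*(J(-1, -7) - 5)) + W = √((-87 - 81)*(8 - 5) + 144) - 18/5 = √(-168*3 + 144) - 18/5 = √(-504 + 144) - 18/5 = √(-360) - 18/5 = 6*I*√10 - 18/5 = -18/5 + 6*I*√10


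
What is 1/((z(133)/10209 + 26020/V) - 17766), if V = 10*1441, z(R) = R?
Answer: -14711169/261331872983 ≈ -5.6293e-5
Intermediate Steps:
V = 14410
1/((z(133)/10209 + 26020/V) - 17766) = 1/((133/10209 + 26020/14410) - 17766) = 1/((133*(1/10209) + 26020*(1/14410)) - 17766) = 1/((133/10209 + 2602/1441) - 17766) = 1/(26755471/14711169 - 17766) = 1/(-261331872983/14711169) = -14711169/261331872983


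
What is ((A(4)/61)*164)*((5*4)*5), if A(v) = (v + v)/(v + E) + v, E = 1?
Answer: 91840/61 ≈ 1505.6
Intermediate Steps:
A(v) = v + 2*v/(1 + v) (A(v) = (v + v)/(v + 1) + v = (2*v)/(1 + v) + v = 2*v/(1 + v) + v = v + 2*v/(1 + v))
((A(4)/61)*164)*((5*4)*5) = (((4*(3 + 4)/(1 + 4))/61)*164)*((5*4)*5) = (((4*7/5)*(1/61))*164)*(20*5) = (((4*(⅕)*7)*(1/61))*164)*100 = (((28/5)*(1/61))*164)*100 = ((28/305)*164)*100 = (4592/305)*100 = 91840/61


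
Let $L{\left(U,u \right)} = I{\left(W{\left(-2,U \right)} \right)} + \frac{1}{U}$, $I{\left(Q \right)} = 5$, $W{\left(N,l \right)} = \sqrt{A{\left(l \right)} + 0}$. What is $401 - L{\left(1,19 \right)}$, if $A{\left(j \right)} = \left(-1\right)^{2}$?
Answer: $395$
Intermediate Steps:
$A{\left(j \right)} = 1$
$W{\left(N,l \right)} = 1$ ($W{\left(N,l \right)} = \sqrt{1 + 0} = \sqrt{1} = 1$)
$L{\left(U,u \right)} = 5 + \frac{1}{U}$
$401 - L{\left(1,19 \right)} = 401 - \left(5 + 1^{-1}\right) = 401 - \left(5 + 1\right) = 401 - 6 = 395$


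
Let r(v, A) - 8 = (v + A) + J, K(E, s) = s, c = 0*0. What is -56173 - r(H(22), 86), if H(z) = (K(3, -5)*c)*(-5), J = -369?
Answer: -55898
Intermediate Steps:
c = 0
H(z) = 0 (H(z) = -5*0*(-5) = 0*(-5) = 0)
r(v, A) = -361 + A + v (r(v, A) = 8 + ((v + A) - 369) = 8 + ((A + v) - 369) = 8 + (-369 + A + v) = -361 + A + v)
-56173 - r(H(22), 86) = -56173 - (-361 + 86 + 0) = -56173 - 1*(-275) = -56173 + 275 = -55898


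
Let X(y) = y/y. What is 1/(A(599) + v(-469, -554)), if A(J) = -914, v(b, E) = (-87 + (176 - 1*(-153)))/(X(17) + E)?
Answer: -553/505684 ≈ -0.0010936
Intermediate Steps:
X(y) = 1
v(b, E) = 242/(1 + E) (v(b, E) = (-87 + (176 - 1*(-153)))/(1 + E) = (-87 + (176 + 153))/(1 + E) = (-87 + 329)/(1 + E) = 242/(1 + E))
1/(A(599) + v(-469, -554)) = 1/(-914 + 242/(1 - 554)) = 1/(-914 + 242/(-553)) = 1/(-914 + 242*(-1/553)) = 1/(-914 - 242/553) = 1/(-505684/553) = -553/505684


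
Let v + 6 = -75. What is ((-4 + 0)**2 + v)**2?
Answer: 4225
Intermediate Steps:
v = -81 (v = -6 - 75 = -81)
((-4 + 0)**2 + v)**2 = ((-4 + 0)**2 - 81)**2 = ((-4)**2 - 81)**2 = (16 - 81)**2 = (-65)**2 = 4225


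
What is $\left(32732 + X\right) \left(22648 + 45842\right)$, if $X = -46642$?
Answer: $-952695900$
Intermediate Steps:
$\left(32732 + X\right) \left(22648 + 45842\right) = \left(32732 - 46642\right) \left(22648 + 45842\right) = \left(-13910\right) 68490 = -952695900$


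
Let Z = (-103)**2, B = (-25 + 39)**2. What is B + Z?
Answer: 10805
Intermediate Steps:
B = 196 (B = 14**2 = 196)
Z = 10609
B + Z = 196 + 10609 = 10805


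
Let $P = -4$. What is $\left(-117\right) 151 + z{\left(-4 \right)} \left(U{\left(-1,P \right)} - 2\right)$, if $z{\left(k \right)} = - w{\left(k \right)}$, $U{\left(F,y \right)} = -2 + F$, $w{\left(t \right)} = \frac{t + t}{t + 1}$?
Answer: $- \frac{52961}{3} \approx -17654.0$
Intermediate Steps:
$w{\left(t \right)} = \frac{2 t}{1 + t}$
$z{\left(k \right)} = - \frac{2 k}{1 + k}$
$\left(-117\right) 151 + z{\left(-4 \right)} \left(U{\left(-1,P \right)} - 2\right) = \left(-117\right) 151 + \left(-2\right) \left(-4\right) \frac{1}{1 - 4} \left(\left(-2 - 1\right) - 2\right) = -17667 + \left(-2\right) \left(-4\right) \frac{1}{-3} \left(-3 - 2\right) = -17667 + \left(-2\right) \left(-4\right) \left(- \frac{1}{3}\right) \left(-5\right) = -17667 - - \frac{40}{3} = -17667 + \frac{40}{3} = - \frac{52961}{3}$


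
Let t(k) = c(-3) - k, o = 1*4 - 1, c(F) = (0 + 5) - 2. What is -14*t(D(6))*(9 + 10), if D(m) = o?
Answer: 0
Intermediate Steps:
c(F) = 3 (c(F) = 5 - 2 = 3)
o = 3 (o = 4 - 1 = 3)
D(m) = 3
t(k) = 3 - k
-14*t(D(6))*(9 + 10) = -14*(3 - 1*3)*(9 + 10) = -14*(3 - 3)*19 = -0*19 = -14*0 = 0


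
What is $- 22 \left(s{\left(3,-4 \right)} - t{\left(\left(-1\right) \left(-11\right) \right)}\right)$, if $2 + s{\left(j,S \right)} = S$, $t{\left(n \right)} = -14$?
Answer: $-176$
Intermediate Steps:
$s{\left(j,S \right)} = -2 + S$
$- 22 \left(s{\left(3,-4 \right)} - t{\left(\left(-1\right) \left(-11\right) \right)}\right) = - 22 \left(\left(-2 - 4\right) - -14\right) = - 22 \left(-6 + 14\right) = \left(-22\right) 8 = -176$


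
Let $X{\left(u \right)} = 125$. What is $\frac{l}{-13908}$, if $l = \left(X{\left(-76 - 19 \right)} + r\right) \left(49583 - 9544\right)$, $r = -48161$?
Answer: $\frac{160276117}{1159} \approx 1.3829 \cdot 10^{5}$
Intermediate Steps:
$l = -1923313404$ ($l = \left(125 - 48161\right) \left(49583 - 9544\right) = \left(-48036\right) 40039 = -1923313404$)
$\frac{l}{-13908} = - \frac{1923313404}{-13908} = \left(-1923313404\right) \left(- \frac{1}{13908}\right) = \frac{160276117}{1159}$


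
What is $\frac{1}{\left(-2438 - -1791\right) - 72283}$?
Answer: $- \frac{1}{72930} \approx -1.3712 \cdot 10^{-5}$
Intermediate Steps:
$\frac{1}{\left(-2438 - -1791\right) - 72283} = \frac{1}{\left(-2438 + 1791\right) - 72283} = \frac{1}{-647 - 72283} = \frac{1}{-72930} = - \frac{1}{72930}$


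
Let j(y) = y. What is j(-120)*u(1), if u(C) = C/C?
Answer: -120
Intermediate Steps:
u(C) = 1
j(-120)*u(1) = -120*1 = -120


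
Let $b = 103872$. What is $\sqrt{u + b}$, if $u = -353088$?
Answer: $8 i \sqrt{3894} \approx 499.22 i$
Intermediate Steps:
$\sqrt{u + b} = \sqrt{-353088 + 103872} = \sqrt{-249216} = 8 i \sqrt{3894}$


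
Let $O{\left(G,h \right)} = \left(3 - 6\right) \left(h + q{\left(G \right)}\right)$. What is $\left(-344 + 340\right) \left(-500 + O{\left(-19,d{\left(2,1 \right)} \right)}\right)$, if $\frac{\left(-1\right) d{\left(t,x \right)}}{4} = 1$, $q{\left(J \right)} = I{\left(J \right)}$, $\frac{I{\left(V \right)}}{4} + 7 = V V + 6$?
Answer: $19232$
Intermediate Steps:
$I{\left(V \right)} = -4 + 4 V^{2}$ ($I{\left(V \right)} = -28 + 4 \left(V V + 6\right) = -28 + 4 \left(V^{2} + 6\right) = -28 + 4 \left(6 + V^{2}\right) = -28 + \left(24 + 4 V^{2}\right) = -4 + 4 V^{2}$)
$q{\left(J \right)} = -4 + 4 J^{2}$
$d{\left(t,x \right)} = -4$ ($d{\left(t,x \right)} = \left(-4\right) 1 = -4$)
$O{\left(G,h \right)} = 12 - 12 G^{2} - 3 h$ ($O{\left(G,h \right)} = \left(3 - 6\right) \left(h + \left(-4 + 4 G^{2}\right)\right) = - 3 \left(-4 + h + 4 G^{2}\right) = 12 - 12 G^{2} - 3 h$)
$\left(-344 + 340\right) \left(-500 + O{\left(-19,d{\left(2,1 \right)} \right)}\right) = \left(-344 + 340\right) \left(-500 - \left(-24 + 4332\right)\right) = - 4 \left(-500 + \left(12 - 4332 + 12\right)\right) = - 4 \left(-500 - 4308\right) = \left(-4\right) \left(-4808\right) = 19232$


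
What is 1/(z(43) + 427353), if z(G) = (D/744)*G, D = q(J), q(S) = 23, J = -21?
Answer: 744/317951621 ≈ 2.3400e-6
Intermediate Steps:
D = 23
z(G) = 23*G/744 (z(G) = (23/744)*G = (23*(1/744))*G = 23*G/744)
1/(z(43) + 427353) = 1/((23/744)*43 + 427353) = 1/(989/744 + 427353) = 1/(317951621/744) = 744/317951621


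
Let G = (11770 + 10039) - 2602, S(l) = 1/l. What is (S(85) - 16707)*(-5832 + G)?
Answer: -3798751450/17 ≈ -2.2346e+8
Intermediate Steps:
G = 19207 (G = 21809 - 2602 = 19207)
(S(85) - 16707)*(-5832 + G) = (1/85 - 16707)*(-5832 + 19207) = (1/85 - 16707)*13375 = -1420094/85*13375 = -3798751450/17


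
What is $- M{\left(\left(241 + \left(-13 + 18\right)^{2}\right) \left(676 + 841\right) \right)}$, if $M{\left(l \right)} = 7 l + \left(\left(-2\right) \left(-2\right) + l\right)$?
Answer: $-3228180$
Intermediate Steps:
$M{\left(l \right)} = 4 + 8 l$ ($M{\left(l \right)} = 7 l + \left(4 + l\right) = 4 + 8 l$)
$- M{\left(\left(241 + \left(-13 + 18\right)^{2}\right) \left(676 + 841\right) \right)} = - (4 + 8 \left(241 + \left(-13 + 18\right)^{2}\right) \left(676 + 841\right)) = - (4 + 8 \left(241 + 5^{2}\right) 1517) = - (4 + 8 \left(241 + 25\right) 1517) = - (4 + 8 \cdot 266 \cdot 1517) = - (4 + 8 \cdot 403522) = - (4 + 3228176) = \left(-1\right) 3228180 = -3228180$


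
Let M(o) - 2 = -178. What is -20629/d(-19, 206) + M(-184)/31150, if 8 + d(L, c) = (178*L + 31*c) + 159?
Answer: -64314863/9827825 ≈ -6.5442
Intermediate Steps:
d(L, c) = 151 + 31*c + 178*L (d(L, c) = -8 + ((178*L + 31*c) + 159) = -8 + ((31*c + 178*L) + 159) = -8 + (159 + 31*c + 178*L) = 151 + 31*c + 178*L)
M(o) = -176 (M(o) = 2 - 178 = -176)
-20629/d(-19, 206) + M(-184)/31150 = -20629/(151 + 31*206 + 178*(-19)) - 176/31150 = -20629/(151 + 6386 - 3382) - 176*1/31150 = -20629/3155 - 88/15575 = -64314863/9827825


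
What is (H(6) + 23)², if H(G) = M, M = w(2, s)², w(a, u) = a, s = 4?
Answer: 729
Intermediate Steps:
M = 4 (M = 2² = 4)
H(G) = 4
(H(6) + 23)² = (4 + 23)² = 27² = 729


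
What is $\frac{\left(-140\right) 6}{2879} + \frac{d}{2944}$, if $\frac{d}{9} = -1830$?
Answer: $- \frac{24945045}{4237888} \approx -5.8862$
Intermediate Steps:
$d = -16470$ ($d = 9 \left(-1830\right) = -16470$)
$\frac{\left(-140\right) 6}{2879} + \frac{d}{2944} = \frac{\left(-140\right) 6}{2879} - \frac{16470}{2944} = \left(-840\right) \frac{1}{2879} - \frac{8235}{1472} = - \frac{840}{2879} - \frac{8235}{1472} = - \frac{24945045}{4237888}$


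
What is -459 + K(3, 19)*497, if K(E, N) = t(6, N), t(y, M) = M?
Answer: 8984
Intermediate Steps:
K(E, N) = N
-459 + K(3, 19)*497 = -459 + 19*497 = -459 + 9443 = 8984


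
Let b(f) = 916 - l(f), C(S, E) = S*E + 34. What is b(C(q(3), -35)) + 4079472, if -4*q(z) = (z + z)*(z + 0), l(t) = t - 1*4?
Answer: 8160401/2 ≈ 4.0802e+6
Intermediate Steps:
l(t) = -4 + t (l(t) = t - 4 = -4 + t)
q(z) = -z²/2 (q(z) = -(z + z)*(z + 0)/4 = -2*z*z/4 = -z²/2)
C(S, E) = 34 + E*S (C(S, E) = E*S + 34 = 34 + E*S)
b(f) = 920 - f (b(f) = 916 - (-4 + f) = 916 + (4 - f) = 920 - f)
b(C(q(3), -35)) + 4079472 = (920 - (34 - (-35)*3²/2)) + 4079472 = (920 - (34 - (-35)*9/2)) + 4079472 = (920 - (34 - 35*(-9/2))) + 4079472 = (920 - (34 + 315/2)) + 4079472 = (920 - 1*383/2) + 4079472 = (920 - 383/2) + 4079472 = 1457/2 + 4079472 = 8160401/2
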